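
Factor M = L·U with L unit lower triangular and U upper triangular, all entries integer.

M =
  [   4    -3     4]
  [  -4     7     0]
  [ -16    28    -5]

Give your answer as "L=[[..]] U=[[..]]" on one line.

  row1 -= -1·row0 → [0,4,4]
  row2 -= -4·row0 → [0,16,11]
  row2 -= 4·row1 → [0,0,-5]

L=[[1,0,0],[-1,1,0],[-4,4,1]] U=[[4,-3,4],[0,4,4],[0,0,-5]]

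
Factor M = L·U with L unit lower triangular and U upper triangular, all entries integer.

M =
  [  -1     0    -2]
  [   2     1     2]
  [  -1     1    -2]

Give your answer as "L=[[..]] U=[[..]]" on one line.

L=[[1,0,0],[-2,1,0],[1,1,1]] U=[[-1,0,-2],[0,1,-2],[0,0,2]]

  row1 -= -2·row0 → [0,1,-2]
  row2 -= 1·row0 → [0,1,0]
  row2 -= 1·row1 → [0,0,2]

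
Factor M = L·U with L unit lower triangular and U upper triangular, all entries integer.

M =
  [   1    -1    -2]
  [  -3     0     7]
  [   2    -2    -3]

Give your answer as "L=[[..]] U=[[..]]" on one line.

  r1 -= -3·r0 → [0,-3,1]
  r2 -= 2·r0 → [0,0,1]
  r2 -= 0·r1 → [0,0,1]

L=[[1,0,0],[-3,1,0],[2,0,1]] U=[[1,-1,-2],[0,-3,1],[0,0,1]]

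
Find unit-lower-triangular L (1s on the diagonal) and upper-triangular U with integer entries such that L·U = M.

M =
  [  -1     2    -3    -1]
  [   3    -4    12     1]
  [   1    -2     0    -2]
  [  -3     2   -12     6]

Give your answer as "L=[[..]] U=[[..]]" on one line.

L=[[1,0,0,0],[-3,1,0,0],[-1,0,1,0],[3,-2,-1,1]] U=[[-1,2,-3,-1],[0,2,3,-2],[0,0,-3,-3],[0,0,0,2]]

  r1 -= -3·r0 → [0,2,3,-2]
  r2 -= -1·r0 → [0,0,-3,-3]
  r3 -= 3·r0 → [0,-4,-3,9]
  r2 -= 0·r1 → [0,0,-3,-3]
  r3 -= -2·r1 → [0,0,3,5]
  r3 -= -1·r2 → [0,0,0,2]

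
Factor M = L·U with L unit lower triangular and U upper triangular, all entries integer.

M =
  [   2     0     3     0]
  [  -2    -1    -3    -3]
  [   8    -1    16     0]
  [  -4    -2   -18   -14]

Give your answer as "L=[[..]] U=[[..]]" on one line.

  r1 -= -1·r0 → [0,-1,0,-3]
  r2 -= 4·r0 → [0,-1,4,0]
  r3 -= -2·r0 → [0,-2,-12,-14]
  r2 -= 1·r1 → [0,0,4,3]
  r3 -= 2·r1 → [0,0,-12,-8]
  r3 -= -3·r2 → [0,0,0,1]

L=[[1,0,0,0],[-1,1,0,0],[4,1,1,0],[-2,2,-3,1]] U=[[2,0,3,0],[0,-1,0,-3],[0,0,4,3],[0,0,0,1]]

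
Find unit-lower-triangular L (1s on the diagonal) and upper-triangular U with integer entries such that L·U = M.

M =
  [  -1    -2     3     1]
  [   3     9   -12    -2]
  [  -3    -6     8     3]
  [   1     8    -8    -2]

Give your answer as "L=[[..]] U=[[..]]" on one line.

  r1 -= -3·r0 → [0,3,-3,1]
  r2 -= 3·r0 → [0,0,-1,0]
  r3 -= -1·r0 → [0,6,-5,-1]
  r2 -= 0·r1 → [0,0,-1,0]
  r3 -= 2·r1 → [0,0,1,-3]
  r3 -= -1·r2 → [0,0,0,-3]

L=[[1,0,0,0],[-3,1,0,0],[3,0,1,0],[-1,2,-1,1]] U=[[-1,-2,3,1],[0,3,-3,1],[0,0,-1,0],[0,0,0,-3]]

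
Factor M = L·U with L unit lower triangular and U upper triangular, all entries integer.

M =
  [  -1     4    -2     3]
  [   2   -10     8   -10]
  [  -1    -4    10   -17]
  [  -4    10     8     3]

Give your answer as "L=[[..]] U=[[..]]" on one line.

  r1 -= -2·r0 → [0,-2,4,-4]
  r2 -= 1·r0 → [0,-8,12,-20]
  r3 -= 4·r0 → [0,-6,16,-9]
  r2 -= 4·r1 → [0,0,-4,-4]
  r3 -= 3·r1 → [0,0,4,3]
  r3 -= -1·r2 → [0,0,0,-1]

L=[[1,0,0,0],[-2,1,0,0],[1,4,1,0],[4,3,-1,1]] U=[[-1,4,-2,3],[0,-2,4,-4],[0,0,-4,-4],[0,0,0,-1]]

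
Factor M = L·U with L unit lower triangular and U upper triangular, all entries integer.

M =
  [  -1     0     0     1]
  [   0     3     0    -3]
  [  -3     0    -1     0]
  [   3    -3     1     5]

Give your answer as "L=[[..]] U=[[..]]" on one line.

L=[[1,0,0,0],[0,1,0,0],[3,0,1,0],[-3,-1,-1,1]] U=[[-1,0,0,1],[0,3,0,-3],[0,0,-1,-3],[0,0,0,2]]

  r1 -= 0·r0 → [0,3,0,-3]
  r2 -= 3·r0 → [0,0,-1,-3]
  r3 -= -3·r0 → [0,-3,1,8]
  r2 -= 0·r1 → [0,0,-1,-3]
  r3 -= -1·r1 → [0,0,1,5]
  r3 -= -1·r2 → [0,0,0,2]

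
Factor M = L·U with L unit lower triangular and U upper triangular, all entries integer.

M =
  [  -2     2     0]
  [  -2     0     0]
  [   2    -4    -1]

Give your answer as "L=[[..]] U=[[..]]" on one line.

  R1 -= 1·R0 → [0,-2,0]
  R2 -= -1·R0 → [0,-2,-1]
  R2 -= 1·R1 → [0,0,-1]

L=[[1,0,0],[1,1,0],[-1,1,1]] U=[[-2,2,0],[0,-2,0],[0,0,-1]]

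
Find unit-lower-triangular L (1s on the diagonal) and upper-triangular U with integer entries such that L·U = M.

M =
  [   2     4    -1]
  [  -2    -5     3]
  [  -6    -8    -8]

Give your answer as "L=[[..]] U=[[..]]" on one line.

  R1 -= -1·R0 → [0,-1,2]
  R2 -= -3·R0 → [0,4,-11]
  R2 -= -4·R1 → [0,0,-3]

L=[[1,0,0],[-1,1,0],[-3,-4,1]] U=[[2,4,-1],[0,-1,2],[0,0,-3]]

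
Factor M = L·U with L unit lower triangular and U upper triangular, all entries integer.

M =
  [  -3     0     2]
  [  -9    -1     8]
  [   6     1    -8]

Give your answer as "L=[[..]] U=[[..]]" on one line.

L=[[1,0,0],[3,1,0],[-2,-1,1]] U=[[-3,0,2],[0,-1,2],[0,0,-2]]

  R1 -= 3·R0 → [0,-1,2]
  R2 -= -2·R0 → [0,1,-4]
  R2 -= -1·R1 → [0,0,-2]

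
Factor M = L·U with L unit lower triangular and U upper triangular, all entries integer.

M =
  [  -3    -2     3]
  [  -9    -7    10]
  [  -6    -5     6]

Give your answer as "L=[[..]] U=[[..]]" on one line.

  r1 -= 3·r0 → [0,-1,1]
  r2 -= 2·r0 → [0,-1,0]
  r2 -= 1·r1 → [0,0,-1]

L=[[1,0,0],[3,1,0],[2,1,1]] U=[[-3,-2,3],[0,-1,1],[0,0,-1]]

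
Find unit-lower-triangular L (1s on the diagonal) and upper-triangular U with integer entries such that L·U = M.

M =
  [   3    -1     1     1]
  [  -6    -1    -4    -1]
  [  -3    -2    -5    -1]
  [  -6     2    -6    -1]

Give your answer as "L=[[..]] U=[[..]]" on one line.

  R1 -= -2·R0 → [0,-3,-2,1]
  R2 -= -1·R0 → [0,-3,-4,0]
  R3 -= -2·R0 → [0,0,-4,1]
  R2 -= 1·R1 → [0,0,-2,-1]
  R3 -= 0·R1 → [0,0,-4,1]
  R3 -= 2·R2 → [0,0,0,3]

L=[[1,0,0,0],[-2,1,0,0],[-1,1,1,0],[-2,0,2,1]] U=[[3,-1,1,1],[0,-3,-2,1],[0,0,-2,-1],[0,0,0,3]]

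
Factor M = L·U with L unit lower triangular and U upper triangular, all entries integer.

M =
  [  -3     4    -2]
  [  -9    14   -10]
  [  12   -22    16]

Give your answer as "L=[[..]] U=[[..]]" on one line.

L=[[1,0,0],[3,1,0],[-4,-3,1]] U=[[-3,4,-2],[0,2,-4],[0,0,-4]]

  r1 -= 3·r0 → [0,2,-4]
  r2 -= -4·r0 → [0,-6,8]
  r2 -= -3·r1 → [0,0,-4]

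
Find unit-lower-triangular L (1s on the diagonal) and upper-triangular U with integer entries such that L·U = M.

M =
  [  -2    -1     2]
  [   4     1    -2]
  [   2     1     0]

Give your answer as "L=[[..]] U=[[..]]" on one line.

L=[[1,0,0],[-2,1,0],[-1,0,1]] U=[[-2,-1,2],[0,-1,2],[0,0,2]]

  row1 -= -2·row0 → [0,-1,2]
  row2 -= -1·row0 → [0,0,2]
  row2 -= 0·row1 → [0,0,2]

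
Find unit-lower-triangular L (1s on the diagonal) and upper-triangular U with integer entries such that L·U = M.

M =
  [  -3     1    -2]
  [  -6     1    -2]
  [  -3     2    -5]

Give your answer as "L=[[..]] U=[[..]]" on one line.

  row1 -= 2·row0 → [0,-1,2]
  row2 -= 1·row0 → [0,1,-3]
  row2 -= -1·row1 → [0,0,-1]

L=[[1,0,0],[2,1,0],[1,-1,1]] U=[[-3,1,-2],[0,-1,2],[0,0,-1]]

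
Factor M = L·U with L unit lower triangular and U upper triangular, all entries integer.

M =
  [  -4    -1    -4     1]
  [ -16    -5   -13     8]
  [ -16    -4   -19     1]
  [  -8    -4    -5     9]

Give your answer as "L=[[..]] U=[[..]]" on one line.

  r1 -= 4·r0 → [0,-1,3,4]
  r2 -= 4·r0 → [0,0,-3,-3]
  r3 -= 2·r0 → [0,-2,3,7]
  r2 -= 0·r1 → [0,0,-3,-3]
  r3 -= 2·r1 → [0,0,-3,-1]
  r3 -= 1·r2 → [0,0,0,2]

L=[[1,0,0,0],[4,1,0,0],[4,0,1,0],[2,2,1,1]] U=[[-4,-1,-4,1],[0,-1,3,4],[0,0,-3,-3],[0,0,0,2]]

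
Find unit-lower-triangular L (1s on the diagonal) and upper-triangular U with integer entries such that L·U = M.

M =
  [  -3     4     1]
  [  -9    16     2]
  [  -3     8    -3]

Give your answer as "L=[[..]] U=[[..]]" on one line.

L=[[1,0,0],[3,1,0],[1,1,1]] U=[[-3,4,1],[0,4,-1],[0,0,-3]]

  row1 -= 3·row0 → [0,4,-1]
  row2 -= 1·row0 → [0,4,-4]
  row2 -= 1·row1 → [0,0,-3]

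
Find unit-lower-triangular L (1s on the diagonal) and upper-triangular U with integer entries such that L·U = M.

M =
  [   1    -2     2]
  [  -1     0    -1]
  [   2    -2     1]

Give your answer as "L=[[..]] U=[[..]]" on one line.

L=[[1,0,0],[-1,1,0],[2,-1,1]] U=[[1,-2,2],[0,-2,1],[0,0,-2]]

  R1 -= -1·R0 → [0,-2,1]
  R2 -= 2·R0 → [0,2,-3]
  R2 -= -1·R1 → [0,0,-2]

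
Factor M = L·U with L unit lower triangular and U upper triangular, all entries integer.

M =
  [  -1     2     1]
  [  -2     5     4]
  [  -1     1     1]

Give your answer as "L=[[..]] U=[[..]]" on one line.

  row1 -= 2·row0 → [0,1,2]
  row2 -= 1·row0 → [0,-1,0]
  row2 -= -1·row1 → [0,0,2]

L=[[1,0,0],[2,1,0],[1,-1,1]] U=[[-1,2,1],[0,1,2],[0,0,2]]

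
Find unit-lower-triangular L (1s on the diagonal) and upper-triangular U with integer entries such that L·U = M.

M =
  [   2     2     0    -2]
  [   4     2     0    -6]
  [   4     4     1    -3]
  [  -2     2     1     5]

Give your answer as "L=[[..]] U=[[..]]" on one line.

L=[[1,0,0,0],[2,1,0,0],[2,0,1,0],[-1,-2,1,1]] U=[[2,2,0,-2],[0,-2,0,-2],[0,0,1,1],[0,0,0,-2]]

  r1 -= 2·r0 → [0,-2,0,-2]
  r2 -= 2·r0 → [0,0,1,1]
  r3 -= -1·r0 → [0,4,1,3]
  r2 -= 0·r1 → [0,0,1,1]
  r3 -= -2·r1 → [0,0,1,-1]
  r3 -= 1·r2 → [0,0,0,-2]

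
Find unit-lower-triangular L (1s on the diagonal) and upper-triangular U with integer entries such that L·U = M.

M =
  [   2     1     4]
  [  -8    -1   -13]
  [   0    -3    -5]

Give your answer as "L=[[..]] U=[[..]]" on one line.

L=[[1,0,0],[-4,1,0],[0,-1,1]] U=[[2,1,4],[0,3,3],[0,0,-2]]

  R1 -= -4·R0 → [0,3,3]
  R2 -= 0·R0 → [0,-3,-5]
  R2 -= -1·R1 → [0,0,-2]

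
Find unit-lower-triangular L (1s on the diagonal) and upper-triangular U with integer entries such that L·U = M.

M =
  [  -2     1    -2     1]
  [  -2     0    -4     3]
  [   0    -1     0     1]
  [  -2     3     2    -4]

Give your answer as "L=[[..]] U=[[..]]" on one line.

L=[[1,0,0,0],[1,1,0,0],[0,1,1,0],[1,-2,0,1]] U=[[-2,1,-2,1],[0,-1,-2,2],[0,0,2,-1],[0,0,0,-1]]

  row1 -= 1·row0 → [0,-1,-2,2]
  row2 -= 0·row0 → [0,-1,0,1]
  row3 -= 1·row0 → [0,2,4,-5]
  row2 -= 1·row1 → [0,0,2,-1]
  row3 -= -2·row1 → [0,0,0,-1]
  row3 -= 0·row2 → [0,0,0,-1]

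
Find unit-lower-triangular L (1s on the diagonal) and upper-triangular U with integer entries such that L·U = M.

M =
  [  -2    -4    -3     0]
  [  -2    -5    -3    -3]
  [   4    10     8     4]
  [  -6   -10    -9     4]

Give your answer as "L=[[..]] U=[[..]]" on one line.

L=[[1,0,0,0],[1,1,0,0],[-2,-2,1,0],[3,-2,0,1]] U=[[-2,-4,-3,0],[0,-1,0,-3],[0,0,2,-2],[0,0,0,-2]]

  row1 -= 1·row0 → [0,-1,0,-3]
  row2 -= -2·row0 → [0,2,2,4]
  row3 -= 3·row0 → [0,2,0,4]
  row2 -= -2·row1 → [0,0,2,-2]
  row3 -= -2·row1 → [0,0,0,-2]
  row3 -= 0·row2 → [0,0,0,-2]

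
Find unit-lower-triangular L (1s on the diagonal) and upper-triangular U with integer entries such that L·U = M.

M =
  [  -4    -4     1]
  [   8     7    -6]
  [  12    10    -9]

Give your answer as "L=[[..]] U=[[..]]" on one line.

L=[[1,0,0],[-2,1,0],[-3,2,1]] U=[[-4,-4,1],[0,-1,-4],[0,0,2]]

  r1 -= -2·r0 → [0,-1,-4]
  r2 -= -3·r0 → [0,-2,-6]
  r2 -= 2·r1 → [0,0,2]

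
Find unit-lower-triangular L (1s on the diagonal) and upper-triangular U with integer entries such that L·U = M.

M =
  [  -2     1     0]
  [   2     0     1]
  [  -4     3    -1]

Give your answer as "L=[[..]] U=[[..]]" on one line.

L=[[1,0,0],[-1,1,0],[2,1,1]] U=[[-2,1,0],[0,1,1],[0,0,-2]]

  r1 -= -1·r0 → [0,1,1]
  r2 -= 2·r0 → [0,1,-1]
  r2 -= 1·r1 → [0,0,-2]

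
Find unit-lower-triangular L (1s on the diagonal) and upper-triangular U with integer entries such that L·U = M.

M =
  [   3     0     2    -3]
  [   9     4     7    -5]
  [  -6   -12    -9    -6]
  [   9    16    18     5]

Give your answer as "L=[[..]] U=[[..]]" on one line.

L=[[1,0,0,0],[3,1,0,0],[-2,-3,1,0],[3,4,-4,1]] U=[[3,0,2,-3],[0,4,1,4],[0,0,-2,0],[0,0,0,-2]]

  row1 -= 3·row0 → [0,4,1,4]
  row2 -= -2·row0 → [0,-12,-5,-12]
  row3 -= 3·row0 → [0,16,12,14]
  row2 -= -3·row1 → [0,0,-2,0]
  row3 -= 4·row1 → [0,0,8,-2]
  row3 -= -4·row2 → [0,0,0,-2]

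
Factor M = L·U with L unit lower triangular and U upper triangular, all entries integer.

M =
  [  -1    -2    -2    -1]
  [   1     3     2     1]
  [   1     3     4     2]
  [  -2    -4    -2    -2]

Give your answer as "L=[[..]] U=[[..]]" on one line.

L=[[1,0,0,0],[-1,1,0,0],[-1,1,1,0],[2,0,1,1]] U=[[-1,-2,-2,-1],[0,1,0,0],[0,0,2,1],[0,0,0,-1]]

  r1 -= -1·r0 → [0,1,0,0]
  r2 -= -1·r0 → [0,1,2,1]
  r3 -= 2·r0 → [0,0,2,0]
  r2 -= 1·r1 → [0,0,2,1]
  r3 -= 0·r1 → [0,0,2,0]
  r3 -= 1·r2 → [0,0,0,-1]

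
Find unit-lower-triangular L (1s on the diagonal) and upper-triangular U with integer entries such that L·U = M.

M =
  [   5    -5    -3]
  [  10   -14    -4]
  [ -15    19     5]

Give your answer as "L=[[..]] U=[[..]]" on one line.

  r1 -= 2·r0 → [0,-4,2]
  r2 -= -3·r0 → [0,4,-4]
  r2 -= -1·r1 → [0,0,-2]

L=[[1,0,0],[2,1,0],[-3,-1,1]] U=[[5,-5,-3],[0,-4,2],[0,0,-2]]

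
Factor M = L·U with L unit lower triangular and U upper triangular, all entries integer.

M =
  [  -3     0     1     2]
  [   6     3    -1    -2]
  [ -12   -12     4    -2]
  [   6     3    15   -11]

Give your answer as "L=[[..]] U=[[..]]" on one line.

L=[[1,0,0,0],[-2,1,0,0],[4,-4,1,0],[-2,1,4,1]] U=[[-3,0,1,2],[0,3,1,2],[0,0,4,-2],[0,0,0,-1]]

  row1 -= -2·row0 → [0,3,1,2]
  row2 -= 4·row0 → [0,-12,0,-10]
  row3 -= -2·row0 → [0,3,17,-7]
  row2 -= -4·row1 → [0,0,4,-2]
  row3 -= 1·row1 → [0,0,16,-9]
  row3 -= 4·row2 → [0,0,0,-1]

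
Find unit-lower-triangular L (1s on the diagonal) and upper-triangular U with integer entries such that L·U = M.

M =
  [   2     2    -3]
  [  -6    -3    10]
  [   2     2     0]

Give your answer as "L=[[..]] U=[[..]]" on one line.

L=[[1,0,0],[-3,1,0],[1,0,1]] U=[[2,2,-3],[0,3,1],[0,0,3]]

  row1 -= -3·row0 → [0,3,1]
  row2 -= 1·row0 → [0,0,3]
  row2 -= 0·row1 → [0,0,3]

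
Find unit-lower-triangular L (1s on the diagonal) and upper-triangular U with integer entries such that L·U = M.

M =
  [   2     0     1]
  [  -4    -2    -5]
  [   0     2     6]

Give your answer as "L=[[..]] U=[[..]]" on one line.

  row1 -= -2·row0 → [0,-2,-3]
  row2 -= 0·row0 → [0,2,6]
  row2 -= -1·row1 → [0,0,3]

L=[[1,0,0],[-2,1,0],[0,-1,1]] U=[[2,0,1],[0,-2,-3],[0,0,3]]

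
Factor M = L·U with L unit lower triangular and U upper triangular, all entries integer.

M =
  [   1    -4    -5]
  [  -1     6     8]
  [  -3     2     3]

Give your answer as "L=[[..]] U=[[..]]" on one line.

  row1 -= -1·row0 → [0,2,3]
  row2 -= -3·row0 → [0,-10,-12]
  row2 -= -5·row1 → [0,0,3]

L=[[1,0,0],[-1,1,0],[-3,-5,1]] U=[[1,-4,-5],[0,2,3],[0,0,3]]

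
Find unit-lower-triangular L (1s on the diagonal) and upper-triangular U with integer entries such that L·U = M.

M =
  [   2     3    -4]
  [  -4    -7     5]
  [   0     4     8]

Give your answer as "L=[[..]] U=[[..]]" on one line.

  r1 -= -2·r0 → [0,-1,-3]
  r2 -= 0·r0 → [0,4,8]
  r2 -= -4·r1 → [0,0,-4]

L=[[1,0,0],[-2,1,0],[0,-4,1]] U=[[2,3,-4],[0,-1,-3],[0,0,-4]]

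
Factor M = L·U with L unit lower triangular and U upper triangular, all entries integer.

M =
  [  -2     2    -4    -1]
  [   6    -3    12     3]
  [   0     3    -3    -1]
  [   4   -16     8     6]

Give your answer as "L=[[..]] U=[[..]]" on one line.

L=[[1,0,0,0],[-3,1,0,0],[0,1,1,0],[-2,-4,0,1]] U=[[-2,2,-4,-1],[0,3,0,0],[0,0,-3,-1],[0,0,0,4]]

  R1 -= -3·R0 → [0,3,0,0]
  R2 -= 0·R0 → [0,3,-3,-1]
  R3 -= -2·R0 → [0,-12,0,4]
  R2 -= 1·R1 → [0,0,-3,-1]
  R3 -= -4·R1 → [0,0,0,4]
  R3 -= 0·R2 → [0,0,0,4]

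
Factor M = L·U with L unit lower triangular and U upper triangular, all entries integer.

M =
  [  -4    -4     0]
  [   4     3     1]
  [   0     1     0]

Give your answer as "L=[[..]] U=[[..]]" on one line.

L=[[1,0,0],[-1,1,0],[0,-1,1]] U=[[-4,-4,0],[0,-1,1],[0,0,1]]

  r1 -= -1·r0 → [0,-1,1]
  r2 -= 0·r0 → [0,1,0]
  r2 -= -1·r1 → [0,0,1]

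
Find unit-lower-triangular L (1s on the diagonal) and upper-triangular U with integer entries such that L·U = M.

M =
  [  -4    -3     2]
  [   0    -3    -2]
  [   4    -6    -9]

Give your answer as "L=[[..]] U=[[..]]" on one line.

  r1 -= 0·r0 → [0,-3,-2]
  r2 -= -1·r0 → [0,-9,-7]
  r2 -= 3·r1 → [0,0,-1]

L=[[1,0,0],[0,1,0],[-1,3,1]] U=[[-4,-3,2],[0,-3,-2],[0,0,-1]]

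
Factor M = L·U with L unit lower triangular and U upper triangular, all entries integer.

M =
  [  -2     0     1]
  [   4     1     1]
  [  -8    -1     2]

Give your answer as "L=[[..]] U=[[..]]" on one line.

  R1 -= -2·R0 → [0,1,3]
  R2 -= 4·R0 → [0,-1,-2]
  R2 -= -1·R1 → [0,0,1]

L=[[1,0,0],[-2,1,0],[4,-1,1]] U=[[-2,0,1],[0,1,3],[0,0,1]]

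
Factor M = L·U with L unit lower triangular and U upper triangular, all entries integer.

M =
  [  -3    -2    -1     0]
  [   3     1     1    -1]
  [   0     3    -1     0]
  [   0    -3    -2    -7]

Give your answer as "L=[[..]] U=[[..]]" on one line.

L=[[1,0,0,0],[-1,1,0,0],[0,-3,1,0],[0,3,2,1]] U=[[-3,-2,-1,0],[0,-1,0,-1],[0,0,-1,-3],[0,0,0,2]]

  row1 -= -1·row0 → [0,-1,0,-1]
  row2 -= 0·row0 → [0,3,-1,0]
  row3 -= 0·row0 → [0,-3,-2,-7]
  row2 -= -3·row1 → [0,0,-1,-3]
  row3 -= 3·row1 → [0,0,-2,-4]
  row3 -= 2·row2 → [0,0,0,2]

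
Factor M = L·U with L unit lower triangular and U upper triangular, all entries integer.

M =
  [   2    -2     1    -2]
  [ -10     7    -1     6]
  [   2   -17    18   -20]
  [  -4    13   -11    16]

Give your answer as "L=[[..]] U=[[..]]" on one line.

L=[[1,0,0,0],[-5,1,0,0],[1,5,1,0],[-2,-3,-1,1]] U=[[2,-2,1,-2],[0,-3,4,-4],[0,0,-3,2],[0,0,0,2]]

  R1 -= -5·R0 → [0,-3,4,-4]
  R2 -= 1·R0 → [0,-15,17,-18]
  R3 -= -2·R0 → [0,9,-9,12]
  R2 -= 5·R1 → [0,0,-3,2]
  R3 -= -3·R1 → [0,0,3,0]
  R3 -= -1·R2 → [0,0,0,2]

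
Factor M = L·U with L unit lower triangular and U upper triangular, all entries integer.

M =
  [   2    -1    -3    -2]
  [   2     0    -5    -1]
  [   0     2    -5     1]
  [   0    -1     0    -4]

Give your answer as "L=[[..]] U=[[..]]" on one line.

L=[[1,0,0,0],[1,1,0,0],[0,2,1,0],[0,-1,2,1]] U=[[2,-1,-3,-2],[0,1,-2,1],[0,0,-1,-1],[0,0,0,-1]]

  row1 -= 1·row0 → [0,1,-2,1]
  row2 -= 0·row0 → [0,2,-5,1]
  row3 -= 0·row0 → [0,-1,0,-4]
  row2 -= 2·row1 → [0,0,-1,-1]
  row3 -= -1·row1 → [0,0,-2,-3]
  row3 -= 2·row2 → [0,0,0,-1]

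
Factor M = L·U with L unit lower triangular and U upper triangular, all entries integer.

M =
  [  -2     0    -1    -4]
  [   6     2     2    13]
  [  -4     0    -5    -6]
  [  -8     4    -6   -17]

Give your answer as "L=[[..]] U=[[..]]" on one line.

  R1 -= -3·R0 → [0,2,-1,1]
  R2 -= 2·R0 → [0,0,-3,2]
  R3 -= 4·R0 → [0,4,-2,-1]
  R2 -= 0·R1 → [0,0,-3,2]
  R3 -= 2·R1 → [0,0,0,-3]
  R3 -= 0·R2 → [0,0,0,-3]

L=[[1,0,0,0],[-3,1,0,0],[2,0,1,0],[4,2,0,1]] U=[[-2,0,-1,-4],[0,2,-1,1],[0,0,-3,2],[0,0,0,-3]]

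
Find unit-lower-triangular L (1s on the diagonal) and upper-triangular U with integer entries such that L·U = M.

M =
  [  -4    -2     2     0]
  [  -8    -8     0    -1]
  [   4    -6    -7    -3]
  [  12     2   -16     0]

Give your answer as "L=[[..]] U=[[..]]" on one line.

  R1 -= 2·R0 → [0,-4,-4,-1]
  R2 -= -1·R0 → [0,-8,-5,-3]
  R3 -= -3·R0 → [0,-4,-10,0]
  R2 -= 2·R1 → [0,0,3,-1]
  R3 -= 1·R1 → [0,0,-6,1]
  R3 -= -2·R2 → [0,0,0,-1]

L=[[1,0,0,0],[2,1,0,0],[-1,2,1,0],[-3,1,-2,1]] U=[[-4,-2,2,0],[0,-4,-4,-1],[0,0,3,-1],[0,0,0,-1]]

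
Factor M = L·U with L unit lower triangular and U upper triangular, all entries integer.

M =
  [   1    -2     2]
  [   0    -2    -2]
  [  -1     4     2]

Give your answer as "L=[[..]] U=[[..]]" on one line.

L=[[1,0,0],[0,1,0],[-1,-1,1]] U=[[1,-2,2],[0,-2,-2],[0,0,2]]

  row1 -= 0·row0 → [0,-2,-2]
  row2 -= -1·row0 → [0,2,4]
  row2 -= -1·row1 → [0,0,2]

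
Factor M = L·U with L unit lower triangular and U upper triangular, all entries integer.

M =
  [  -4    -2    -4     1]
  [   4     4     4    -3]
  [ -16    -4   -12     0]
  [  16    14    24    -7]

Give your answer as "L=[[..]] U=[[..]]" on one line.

L=[[1,0,0,0],[-1,1,0,0],[4,2,1,0],[-4,3,2,1]] U=[[-4,-2,-4,1],[0,2,0,-2],[0,0,4,0],[0,0,0,3]]

  R1 -= -1·R0 → [0,2,0,-2]
  R2 -= 4·R0 → [0,4,4,-4]
  R3 -= -4·R0 → [0,6,8,-3]
  R2 -= 2·R1 → [0,0,4,0]
  R3 -= 3·R1 → [0,0,8,3]
  R3 -= 2·R2 → [0,0,0,3]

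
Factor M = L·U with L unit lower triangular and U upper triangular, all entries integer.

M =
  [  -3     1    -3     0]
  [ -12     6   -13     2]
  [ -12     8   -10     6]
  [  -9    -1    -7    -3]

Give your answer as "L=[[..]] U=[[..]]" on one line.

  r1 -= 4·r0 → [0,2,-1,2]
  r2 -= 4·r0 → [0,4,2,6]
  r3 -= 3·r0 → [0,-4,2,-3]
  r2 -= 2·r1 → [0,0,4,2]
  r3 -= -2·r1 → [0,0,0,1]
  r3 -= 0·r2 → [0,0,0,1]

L=[[1,0,0,0],[4,1,0,0],[4,2,1,0],[3,-2,0,1]] U=[[-3,1,-3,0],[0,2,-1,2],[0,0,4,2],[0,0,0,1]]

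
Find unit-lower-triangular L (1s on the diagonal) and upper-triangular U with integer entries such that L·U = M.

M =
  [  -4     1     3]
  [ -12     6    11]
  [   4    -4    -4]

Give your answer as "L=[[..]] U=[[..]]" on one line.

  row1 -= 3·row0 → [0,3,2]
  row2 -= -1·row0 → [0,-3,-1]
  row2 -= -1·row1 → [0,0,1]

L=[[1,0,0],[3,1,0],[-1,-1,1]] U=[[-4,1,3],[0,3,2],[0,0,1]]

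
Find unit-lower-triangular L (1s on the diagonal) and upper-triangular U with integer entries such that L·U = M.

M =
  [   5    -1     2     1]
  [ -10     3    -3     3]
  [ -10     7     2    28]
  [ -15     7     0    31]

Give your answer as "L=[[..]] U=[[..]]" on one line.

  R1 -= -2·R0 → [0,1,1,5]
  R2 -= -2·R0 → [0,5,6,30]
  R3 -= -3·R0 → [0,4,6,34]
  R2 -= 5·R1 → [0,0,1,5]
  R3 -= 4·R1 → [0,0,2,14]
  R3 -= 2·R2 → [0,0,0,4]

L=[[1,0,0,0],[-2,1,0,0],[-2,5,1,0],[-3,4,2,1]] U=[[5,-1,2,1],[0,1,1,5],[0,0,1,5],[0,0,0,4]]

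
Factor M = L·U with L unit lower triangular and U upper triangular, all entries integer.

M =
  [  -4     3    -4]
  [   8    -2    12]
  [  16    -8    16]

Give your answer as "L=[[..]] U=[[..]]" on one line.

  R1 -= -2·R0 → [0,4,4]
  R2 -= -4·R0 → [0,4,0]
  R2 -= 1·R1 → [0,0,-4]

L=[[1,0,0],[-2,1,0],[-4,1,1]] U=[[-4,3,-4],[0,4,4],[0,0,-4]]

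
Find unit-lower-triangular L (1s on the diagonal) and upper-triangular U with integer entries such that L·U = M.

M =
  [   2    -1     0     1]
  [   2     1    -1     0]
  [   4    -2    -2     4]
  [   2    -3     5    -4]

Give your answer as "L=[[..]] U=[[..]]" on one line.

L=[[1,0,0,0],[1,1,0,0],[2,0,1,0],[1,-1,-2,1]] U=[[2,-1,0,1],[0,2,-1,-1],[0,0,-2,2],[0,0,0,-2]]

  row1 -= 1·row0 → [0,2,-1,-1]
  row2 -= 2·row0 → [0,0,-2,2]
  row3 -= 1·row0 → [0,-2,5,-5]
  row2 -= 0·row1 → [0,0,-2,2]
  row3 -= -1·row1 → [0,0,4,-6]
  row3 -= -2·row2 → [0,0,0,-2]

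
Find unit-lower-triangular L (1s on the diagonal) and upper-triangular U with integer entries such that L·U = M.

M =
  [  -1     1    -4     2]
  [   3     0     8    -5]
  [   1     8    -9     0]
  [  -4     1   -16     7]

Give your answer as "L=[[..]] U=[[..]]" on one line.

L=[[1,0,0,0],[-3,1,0,0],[-1,3,1,0],[4,-1,4,1]] U=[[-1,1,-4,2],[0,3,-4,1],[0,0,-1,-1],[0,0,0,4]]

  R1 -= -3·R0 → [0,3,-4,1]
  R2 -= -1·R0 → [0,9,-13,2]
  R3 -= 4·R0 → [0,-3,0,-1]
  R2 -= 3·R1 → [0,0,-1,-1]
  R3 -= -1·R1 → [0,0,-4,0]
  R3 -= 4·R2 → [0,0,0,4]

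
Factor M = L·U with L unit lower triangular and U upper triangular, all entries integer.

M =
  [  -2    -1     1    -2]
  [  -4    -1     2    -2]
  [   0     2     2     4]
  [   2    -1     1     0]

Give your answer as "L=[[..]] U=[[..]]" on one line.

L=[[1,0,0,0],[2,1,0,0],[0,2,1,0],[-1,-2,1,1]] U=[[-2,-1,1,-2],[0,1,0,2],[0,0,2,0],[0,0,0,2]]

  row1 -= 2·row0 → [0,1,0,2]
  row2 -= 0·row0 → [0,2,2,4]
  row3 -= -1·row0 → [0,-2,2,-2]
  row2 -= 2·row1 → [0,0,2,0]
  row3 -= -2·row1 → [0,0,2,2]
  row3 -= 1·row2 → [0,0,0,2]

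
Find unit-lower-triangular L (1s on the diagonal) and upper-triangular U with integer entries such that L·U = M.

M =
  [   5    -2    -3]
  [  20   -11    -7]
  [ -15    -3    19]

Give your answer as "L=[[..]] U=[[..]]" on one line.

  row1 -= 4·row0 → [0,-3,5]
  row2 -= -3·row0 → [0,-9,10]
  row2 -= 3·row1 → [0,0,-5]

L=[[1,0,0],[4,1,0],[-3,3,1]] U=[[5,-2,-3],[0,-3,5],[0,0,-5]]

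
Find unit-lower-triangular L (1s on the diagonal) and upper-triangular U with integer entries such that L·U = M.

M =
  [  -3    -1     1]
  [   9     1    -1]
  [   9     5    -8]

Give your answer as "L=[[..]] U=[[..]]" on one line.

  R1 -= -3·R0 → [0,-2,2]
  R2 -= -3·R0 → [0,2,-5]
  R2 -= -1·R1 → [0,0,-3]

L=[[1,0,0],[-3,1,0],[-3,-1,1]] U=[[-3,-1,1],[0,-2,2],[0,0,-3]]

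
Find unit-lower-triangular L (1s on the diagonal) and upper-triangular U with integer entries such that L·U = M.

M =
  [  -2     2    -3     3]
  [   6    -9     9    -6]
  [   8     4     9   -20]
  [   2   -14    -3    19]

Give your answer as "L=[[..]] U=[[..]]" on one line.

L=[[1,0,0,0],[-3,1,0,0],[-4,-4,1,0],[-1,4,2,1]] U=[[-2,2,-3,3],[0,-3,0,3],[0,0,-3,4],[0,0,0,2]]

  row1 -= -3·row0 → [0,-3,0,3]
  row2 -= -4·row0 → [0,12,-3,-8]
  row3 -= -1·row0 → [0,-12,-6,22]
  row2 -= -4·row1 → [0,0,-3,4]
  row3 -= 4·row1 → [0,0,-6,10]
  row3 -= 2·row2 → [0,0,0,2]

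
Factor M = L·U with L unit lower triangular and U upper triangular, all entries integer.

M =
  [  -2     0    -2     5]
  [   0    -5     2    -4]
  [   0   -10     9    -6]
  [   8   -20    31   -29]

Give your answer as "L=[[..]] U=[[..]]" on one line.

L=[[1,0,0,0],[0,1,0,0],[0,2,1,0],[-4,4,3,1]] U=[[-2,0,-2,5],[0,-5,2,-4],[0,0,5,2],[0,0,0,1]]

  r1 -= 0·r0 → [0,-5,2,-4]
  r2 -= 0·r0 → [0,-10,9,-6]
  r3 -= -4·r0 → [0,-20,23,-9]
  r2 -= 2·r1 → [0,0,5,2]
  r3 -= 4·r1 → [0,0,15,7]
  r3 -= 3·r2 → [0,0,0,1]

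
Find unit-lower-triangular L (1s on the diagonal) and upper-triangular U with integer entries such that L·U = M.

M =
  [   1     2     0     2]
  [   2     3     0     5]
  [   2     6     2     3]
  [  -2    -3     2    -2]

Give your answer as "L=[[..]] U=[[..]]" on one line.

  R1 -= 2·R0 → [0,-1,0,1]
  R2 -= 2·R0 → [0,2,2,-1]
  R3 -= -2·R0 → [0,1,2,2]
  R2 -= -2·R1 → [0,0,2,1]
  R3 -= -1·R1 → [0,0,2,3]
  R3 -= 1·R2 → [0,0,0,2]

L=[[1,0,0,0],[2,1,0,0],[2,-2,1,0],[-2,-1,1,1]] U=[[1,2,0,2],[0,-1,0,1],[0,0,2,1],[0,0,0,2]]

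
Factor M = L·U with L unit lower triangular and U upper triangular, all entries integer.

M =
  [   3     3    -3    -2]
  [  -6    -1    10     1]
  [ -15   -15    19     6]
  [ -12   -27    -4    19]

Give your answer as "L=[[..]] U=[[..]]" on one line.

  row1 -= -2·row0 → [0,5,4,-3]
  row2 -= -5·row0 → [0,0,4,-4]
  row3 -= -4·row0 → [0,-15,-16,11]
  row2 -= 0·row1 → [0,0,4,-4]
  row3 -= -3·row1 → [0,0,-4,2]
  row3 -= -1·row2 → [0,0,0,-2]

L=[[1,0,0,0],[-2,1,0,0],[-5,0,1,0],[-4,-3,-1,1]] U=[[3,3,-3,-2],[0,5,4,-3],[0,0,4,-4],[0,0,0,-2]]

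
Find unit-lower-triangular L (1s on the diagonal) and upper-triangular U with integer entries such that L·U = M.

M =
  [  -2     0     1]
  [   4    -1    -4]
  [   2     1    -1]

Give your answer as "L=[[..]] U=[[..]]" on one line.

  R1 -= -2·R0 → [0,-1,-2]
  R2 -= -1·R0 → [0,1,0]
  R2 -= -1·R1 → [0,0,-2]

L=[[1,0,0],[-2,1,0],[-1,-1,1]] U=[[-2,0,1],[0,-1,-2],[0,0,-2]]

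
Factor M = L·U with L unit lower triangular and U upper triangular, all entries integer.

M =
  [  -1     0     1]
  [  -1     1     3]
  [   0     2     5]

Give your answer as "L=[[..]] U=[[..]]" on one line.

  R1 -= 1·R0 → [0,1,2]
  R2 -= 0·R0 → [0,2,5]
  R2 -= 2·R1 → [0,0,1]

L=[[1,0,0],[1,1,0],[0,2,1]] U=[[-1,0,1],[0,1,2],[0,0,1]]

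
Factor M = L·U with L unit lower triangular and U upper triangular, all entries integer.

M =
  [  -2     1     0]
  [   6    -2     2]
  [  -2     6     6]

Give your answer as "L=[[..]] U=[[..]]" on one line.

  R1 -= -3·R0 → [0,1,2]
  R2 -= 1·R0 → [0,5,6]
  R2 -= 5·R1 → [0,0,-4]

L=[[1,0,0],[-3,1,0],[1,5,1]] U=[[-2,1,0],[0,1,2],[0,0,-4]]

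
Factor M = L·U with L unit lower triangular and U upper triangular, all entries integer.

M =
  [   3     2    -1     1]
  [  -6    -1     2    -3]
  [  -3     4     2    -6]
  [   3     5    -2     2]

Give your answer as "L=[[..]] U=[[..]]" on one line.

L=[[1,0,0,0],[-2,1,0,0],[-1,2,1,0],[1,1,-1,1]] U=[[3,2,-1,1],[0,3,0,-1],[0,0,1,-3],[0,0,0,-1]]

  r1 -= -2·r0 → [0,3,0,-1]
  r2 -= -1·r0 → [0,6,1,-5]
  r3 -= 1·r0 → [0,3,-1,1]
  r2 -= 2·r1 → [0,0,1,-3]
  r3 -= 1·r1 → [0,0,-1,2]
  r3 -= -1·r2 → [0,0,0,-1]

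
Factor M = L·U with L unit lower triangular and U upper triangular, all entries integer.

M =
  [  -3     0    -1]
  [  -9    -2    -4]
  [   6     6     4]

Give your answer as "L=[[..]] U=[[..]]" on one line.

  r1 -= 3·r0 → [0,-2,-1]
  r2 -= -2·r0 → [0,6,2]
  r2 -= -3·r1 → [0,0,-1]

L=[[1,0,0],[3,1,0],[-2,-3,1]] U=[[-3,0,-1],[0,-2,-1],[0,0,-1]]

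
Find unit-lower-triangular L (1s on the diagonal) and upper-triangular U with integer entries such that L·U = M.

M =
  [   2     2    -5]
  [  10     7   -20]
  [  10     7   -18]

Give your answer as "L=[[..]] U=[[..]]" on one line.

  R1 -= 5·R0 → [0,-3,5]
  R2 -= 5·R0 → [0,-3,7]
  R2 -= 1·R1 → [0,0,2]

L=[[1,0,0],[5,1,0],[5,1,1]] U=[[2,2,-5],[0,-3,5],[0,0,2]]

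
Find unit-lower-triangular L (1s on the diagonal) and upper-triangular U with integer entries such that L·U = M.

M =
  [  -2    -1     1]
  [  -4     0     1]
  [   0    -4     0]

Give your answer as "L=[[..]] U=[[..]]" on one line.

L=[[1,0,0],[2,1,0],[0,-2,1]] U=[[-2,-1,1],[0,2,-1],[0,0,-2]]

  R1 -= 2·R0 → [0,2,-1]
  R2 -= 0·R0 → [0,-4,0]
  R2 -= -2·R1 → [0,0,-2]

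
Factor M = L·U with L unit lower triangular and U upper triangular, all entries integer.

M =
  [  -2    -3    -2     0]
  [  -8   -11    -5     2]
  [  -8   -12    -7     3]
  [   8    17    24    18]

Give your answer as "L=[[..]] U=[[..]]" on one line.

  R1 -= 4·R0 → [0,1,3,2]
  R2 -= 4·R0 → [0,0,1,3]
  R3 -= -4·R0 → [0,5,16,18]
  R2 -= 0·R1 → [0,0,1,3]
  R3 -= 5·R1 → [0,0,1,8]
  R3 -= 1·R2 → [0,0,0,5]

L=[[1,0,0,0],[4,1,0,0],[4,0,1,0],[-4,5,1,1]] U=[[-2,-3,-2,0],[0,1,3,2],[0,0,1,3],[0,0,0,5]]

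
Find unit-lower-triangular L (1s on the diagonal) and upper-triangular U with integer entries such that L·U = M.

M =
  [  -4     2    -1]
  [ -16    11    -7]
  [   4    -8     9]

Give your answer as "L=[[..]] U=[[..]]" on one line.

L=[[1,0,0],[4,1,0],[-1,-2,1]] U=[[-4,2,-1],[0,3,-3],[0,0,2]]

  r1 -= 4·r0 → [0,3,-3]
  r2 -= -1·r0 → [0,-6,8]
  r2 -= -2·r1 → [0,0,2]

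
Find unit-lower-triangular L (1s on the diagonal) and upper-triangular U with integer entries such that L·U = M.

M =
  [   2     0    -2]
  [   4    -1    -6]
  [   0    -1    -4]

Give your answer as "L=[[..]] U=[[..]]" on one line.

L=[[1,0,0],[2,1,0],[0,1,1]] U=[[2,0,-2],[0,-1,-2],[0,0,-2]]

  r1 -= 2·r0 → [0,-1,-2]
  r2 -= 0·r0 → [0,-1,-4]
  r2 -= 1·r1 → [0,0,-2]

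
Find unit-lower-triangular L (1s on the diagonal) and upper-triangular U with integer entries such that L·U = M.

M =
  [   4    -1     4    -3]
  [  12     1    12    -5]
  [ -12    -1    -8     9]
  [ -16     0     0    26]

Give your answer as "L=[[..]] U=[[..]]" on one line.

L=[[1,0,0,0],[3,1,0,0],[-3,-1,1,0],[-4,-1,4,1]] U=[[4,-1,4,-3],[0,4,0,4],[0,0,4,4],[0,0,0,2]]

  row1 -= 3·row0 → [0,4,0,4]
  row2 -= -3·row0 → [0,-4,4,0]
  row3 -= -4·row0 → [0,-4,16,14]
  row2 -= -1·row1 → [0,0,4,4]
  row3 -= -1·row1 → [0,0,16,18]
  row3 -= 4·row2 → [0,0,0,2]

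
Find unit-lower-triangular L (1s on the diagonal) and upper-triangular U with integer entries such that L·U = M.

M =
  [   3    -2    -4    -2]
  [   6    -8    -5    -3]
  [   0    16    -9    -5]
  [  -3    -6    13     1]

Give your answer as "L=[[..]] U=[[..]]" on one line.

L=[[1,0,0,0],[2,1,0,0],[0,-4,1,0],[-1,2,1,1]] U=[[3,-2,-4,-2],[0,-4,3,1],[0,0,3,-1],[0,0,0,-2]]

  r1 -= 2·r0 → [0,-4,3,1]
  r2 -= 0·r0 → [0,16,-9,-5]
  r3 -= -1·r0 → [0,-8,9,-1]
  r2 -= -4·r1 → [0,0,3,-1]
  r3 -= 2·r1 → [0,0,3,-3]
  r3 -= 1·r2 → [0,0,0,-2]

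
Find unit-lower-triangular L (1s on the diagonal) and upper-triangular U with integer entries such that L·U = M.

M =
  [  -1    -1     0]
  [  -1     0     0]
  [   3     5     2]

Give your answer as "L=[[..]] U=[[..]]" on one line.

  r1 -= 1·r0 → [0,1,0]
  r2 -= -3·r0 → [0,2,2]
  r2 -= 2·r1 → [0,0,2]

L=[[1,0,0],[1,1,0],[-3,2,1]] U=[[-1,-1,0],[0,1,0],[0,0,2]]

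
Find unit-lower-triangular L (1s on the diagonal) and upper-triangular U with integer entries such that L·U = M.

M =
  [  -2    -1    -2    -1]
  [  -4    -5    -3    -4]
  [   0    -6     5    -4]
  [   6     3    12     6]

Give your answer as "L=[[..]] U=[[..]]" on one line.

L=[[1,0,0,0],[2,1,0,0],[0,2,1,0],[-3,0,2,1]] U=[[-2,-1,-2,-1],[0,-3,1,-2],[0,0,3,0],[0,0,0,3]]

  R1 -= 2·R0 → [0,-3,1,-2]
  R2 -= 0·R0 → [0,-6,5,-4]
  R3 -= -3·R0 → [0,0,6,3]
  R2 -= 2·R1 → [0,0,3,0]
  R3 -= 0·R1 → [0,0,6,3]
  R3 -= 2·R2 → [0,0,0,3]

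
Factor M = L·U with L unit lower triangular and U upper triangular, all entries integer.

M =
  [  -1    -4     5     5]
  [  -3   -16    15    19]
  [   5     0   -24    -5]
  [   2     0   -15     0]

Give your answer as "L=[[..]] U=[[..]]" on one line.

L=[[1,0,0,0],[3,1,0,0],[-5,5,1,0],[-2,2,-5,1]] U=[[-1,-4,5,5],[0,-4,0,4],[0,0,1,0],[0,0,0,2]]

  R1 -= 3·R0 → [0,-4,0,4]
  R2 -= -5·R0 → [0,-20,1,20]
  R3 -= -2·R0 → [0,-8,-5,10]
  R2 -= 5·R1 → [0,0,1,0]
  R3 -= 2·R1 → [0,0,-5,2]
  R3 -= -5·R2 → [0,0,0,2]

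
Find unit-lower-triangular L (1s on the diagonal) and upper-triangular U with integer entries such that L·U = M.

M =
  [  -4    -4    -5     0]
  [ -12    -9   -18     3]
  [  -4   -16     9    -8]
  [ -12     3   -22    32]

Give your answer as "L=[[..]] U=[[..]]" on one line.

  R1 -= 3·R0 → [0,3,-3,3]
  R2 -= 1·R0 → [0,-12,14,-8]
  R3 -= 3·R0 → [0,15,-7,32]
  R2 -= -4·R1 → [0,0,2,4]
  R3 -= 5·R1 → [0,0,8,17]
  R3 -= 4·R2 → [0,0,0,1]

L=[[1,0,0,0],[3,1,0,0],[1,-4,1,0],[3,5,4,1]] U=[[-4,-4,-5,0],[0,3,-3,3],[0,0,2,4],[0,0,0,1]]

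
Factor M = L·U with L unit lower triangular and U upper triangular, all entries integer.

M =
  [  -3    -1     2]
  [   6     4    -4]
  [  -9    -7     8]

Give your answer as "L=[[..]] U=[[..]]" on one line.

L=[[1,0,0],[-2,1,0],[3,-2,1]] U=[[-3,-1,2],[0,2,0],[0,0,2]]

  R1 -= -2·R0 → [0,2,0]
  R2 -= 3·R0 → [0,-4,2]
  R2 -= -2·R1 → [0,0,2]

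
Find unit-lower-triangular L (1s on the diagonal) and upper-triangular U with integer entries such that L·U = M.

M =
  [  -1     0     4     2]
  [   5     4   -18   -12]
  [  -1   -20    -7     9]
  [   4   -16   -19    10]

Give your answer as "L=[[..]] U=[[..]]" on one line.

L=[[1,0,0,0],[-5,1,0,0],[1,-5,1,0],[-4,-4,-5,1]] U=[[-1,0,4,2],[0,4,2,-2],[0,0,-1,-3],[0,0,0,-5]]

  R1 -= -5·R0 → [0,4,2,-2]
  R2 -= 1·R0 → [0,-20,-11,7]
  R3 -= -4·R0 → [0,-16,-3,18]
  R2 -= -5·R1 → [0,0,-1,-3]
  R3 -= -4·R1 → [0,0,5,10]
  R3 -= -5·R2 → [0,0,0,-5]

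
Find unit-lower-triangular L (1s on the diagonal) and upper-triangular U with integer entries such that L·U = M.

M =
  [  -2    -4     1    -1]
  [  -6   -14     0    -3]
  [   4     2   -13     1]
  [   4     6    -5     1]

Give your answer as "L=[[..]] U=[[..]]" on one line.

L=[[1,0,0,0],[3,1,0,0],[-2,3,1,0],[-2,1,0,1]] U=[[-2,-4,1,-1],[0,-2,-3,0],[0,0,-2,-1],[0,0,0,-1]]

  r1 -= 3·r0 → [0,-2,-3,0]
  r2 -= -2·r0 → [0,-6,-11,-1]
  r3 -= -2·r0 → [0,-2,-3,-1]
  r2 -= 3·r1 → [0,0,-2,-1]
  r3 -= 1·r1 → [0,0,0,-1]
  r3 -= 0·r2 → [0,0,0,-1]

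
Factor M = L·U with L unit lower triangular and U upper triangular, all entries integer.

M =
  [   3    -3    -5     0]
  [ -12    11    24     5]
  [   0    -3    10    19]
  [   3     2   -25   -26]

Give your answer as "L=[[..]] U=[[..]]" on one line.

  row1 -= -4·row0 → [0,-1,4,5]
  row2 -= 0·row0 → [0,-3,10,19]
  row3 -= 1·row0 → [0,5,-20,-26]
  row2 -= 3·row1 → [0,0,-2,4]
  row3 -= -5·row1 → [0,0,0,-1]
  row3 -= 0·row2 → [0,0,0,-1]

L=[[1,0,0,0],[-4,1,0,0],[0,3,1,0],[1,-5,0,1]] U=[[3,-3,-5,0],[0,-1,4,5],[0,0,-2,4],[0,0,0,-1]]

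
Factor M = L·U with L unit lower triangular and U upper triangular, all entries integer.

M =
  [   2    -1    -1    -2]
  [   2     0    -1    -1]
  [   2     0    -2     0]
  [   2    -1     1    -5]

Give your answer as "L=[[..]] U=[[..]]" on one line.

  R1 -= 1·R0 → [0,1,0,1]
  R2 -= 1·R0 → [0,1,-1,2]
  R3 -= 1·R0 → [0,0,2,-3]
  R2 -= 1·R1 → [0,0,-1,1]
  R3 -= 0·R1 → [0,0,2,-3]
  R3 -= -2·R2 → [0,0,0,-1]

L=[[1,0,0,0],[1,1,0,0],[1,1,1,0],[1,0,-2,1]] U=[[2,-1,-1,-2],[0,1,0,1],[0,0,-1,1],[0,0,0,-1]]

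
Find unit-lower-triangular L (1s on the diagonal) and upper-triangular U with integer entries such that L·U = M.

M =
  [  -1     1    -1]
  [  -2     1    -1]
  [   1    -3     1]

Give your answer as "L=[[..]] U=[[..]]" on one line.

L=[[1,0,0],[2,1,0],[-1,2,1]] U=[[-1,1,-1],[0,-1,1],[0,0,-2]]

  row1 -= 2·row0 → [0,-1,1]
  row2 -= -1·row0 → [0,-2,0]
  row2 -= 2·row1 → [0,0,-2]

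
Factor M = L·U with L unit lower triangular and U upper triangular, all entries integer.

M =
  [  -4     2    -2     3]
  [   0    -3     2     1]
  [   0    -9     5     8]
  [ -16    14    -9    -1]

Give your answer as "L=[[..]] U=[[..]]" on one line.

L=[[1,0,0,0],[0,1,0,0],[0,3,1,0],[4,-2,-3,1]] U=[[-4,2,-2,3],[0,-3,2,1],[0,0,-1,5],[0,0,0,4]]

  r1 -= 0·r0 → [0,-3,2,1]
  r2 -= 0·r0 → [0,-9,5,8]
  r3 -= 4·r0 → [0,6,-1,-13]
  r2 -= 3·r1 → [0,0,-1,5]
  r3 -= -2·r1 → [0,0,3,-11]
  r3 -= -3·r2 → [0,0,0,4]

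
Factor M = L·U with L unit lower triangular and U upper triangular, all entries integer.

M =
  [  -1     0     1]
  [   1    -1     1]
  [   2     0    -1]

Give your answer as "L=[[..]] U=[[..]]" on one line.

L=[[1,0,0],[-1,1,0],[-2,0,1]] U=[[-1,0,1],[0,-1,2],[0,0,1]]

  row1 -= -1·row0 → [0,-1,2]
  row2 -= -2·row0 → [0,0,1]
  row2 -= 0·row1 → [0,0,1]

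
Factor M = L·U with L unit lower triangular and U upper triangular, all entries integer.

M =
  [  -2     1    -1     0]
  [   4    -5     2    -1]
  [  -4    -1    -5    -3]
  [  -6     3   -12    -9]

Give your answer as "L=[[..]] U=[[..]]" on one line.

L=[[1,0,0,0],[-2,1,0,0],[2,1,1,0],[3,0,3,1]] U=[[-2,1,-1,0],[0,-3,0,-1],[0,0,-3,-2],[0,0,0,-3]]

  R1 -= -2·R0 → [0,-3,0,-1]
  R2 -= 2·R0 → [0,-3,-3,-3]
  R3 -= 3·R0 → [0,0,-9,-9]
  R2 -= 1·R1 → [0,0,-3,-2]
  R3 -= 0·R1 → [0,0,-9,-9]
  R3 -= 3·R2 → [0,0,0,-3]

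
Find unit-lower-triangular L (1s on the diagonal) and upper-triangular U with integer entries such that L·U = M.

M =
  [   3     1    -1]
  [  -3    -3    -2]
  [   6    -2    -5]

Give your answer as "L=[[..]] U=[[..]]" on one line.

  R1 -= -1·R0 → [0,-2,-3]
  R2 -= 2·R0 → [0,-4,-3]
  R2 -= 2·R1 → [0,0,3]

L=[[1,0,0],[-1,1,0],[2,2,1]] U=[[3,1,-1],[0,-2,-3],[0,0,3]]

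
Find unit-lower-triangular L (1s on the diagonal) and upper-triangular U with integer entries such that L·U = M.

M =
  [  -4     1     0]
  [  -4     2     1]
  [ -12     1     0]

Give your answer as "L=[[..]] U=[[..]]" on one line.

  row1 -= 1·row0 → [0,1,1]
  row2 -= 3·row0 → [0,-2,0]
  row2 -= -2·row1 → [0,0,2]

L=[[1,0,0],[1,1,0],[3,-2,1]] U=[[-4,1,0],[0,1,1],[0,0,2]]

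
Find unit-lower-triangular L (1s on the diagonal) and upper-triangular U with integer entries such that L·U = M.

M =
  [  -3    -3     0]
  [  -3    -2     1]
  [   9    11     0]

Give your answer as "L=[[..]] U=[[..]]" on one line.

L=[[1,0,0],[1,1,0],[-3,2,1]] U=[[-3,-3,0],[0,1,1],[0,0,-2]]

  r1 -= 1·r0 → [0,1,1]
  r2 -= -3·r0 → [0,2,0]
  r2 -= 2·r1 → [0,0,-2]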